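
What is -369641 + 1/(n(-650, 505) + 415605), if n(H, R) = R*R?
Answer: -247892343829/670630 ≈ -3.6964e+5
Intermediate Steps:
n(H, R) = R²
-369641 + 1/(n(-650, 505) + 415605) = -369641 + 1/(505² + 415605) = -369641 + 1/(255025 + 415605) = -369641 + 1/670630 = -247892343829/670630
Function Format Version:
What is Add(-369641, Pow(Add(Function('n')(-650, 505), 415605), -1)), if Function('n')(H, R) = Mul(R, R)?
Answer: Rational(-247892343829, 670630) ≈ -3.6964e+5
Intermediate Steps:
Function('n')(H, R) = Pow(R, 2)
Add(-369641, Pow(Add(Function('n')(-650, 505), 415605), -1)) = Add(-369641, Pow(Add(Pow(505, 2), 415605), -1)) = Add(-369641, Pow(Add(255025, 415605), -1)) = Add(-369641, Pow(670630, -1)) = Add(-369641, Rational(1, 670630)) = Rational(-247892343829, 670630)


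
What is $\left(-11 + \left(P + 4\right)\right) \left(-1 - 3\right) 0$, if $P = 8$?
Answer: $0$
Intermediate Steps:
$\left(-11 + \left(P + 4\right)\right) \left(-1 - 3\right) 0 = \left(-11 + \left(8 + 4\right)\right) \left(-1 - 3\right) 0 = \left(-11 + 12\right) \left(\left(-4\right) 0\right) = 1 \cdot 0 = 0$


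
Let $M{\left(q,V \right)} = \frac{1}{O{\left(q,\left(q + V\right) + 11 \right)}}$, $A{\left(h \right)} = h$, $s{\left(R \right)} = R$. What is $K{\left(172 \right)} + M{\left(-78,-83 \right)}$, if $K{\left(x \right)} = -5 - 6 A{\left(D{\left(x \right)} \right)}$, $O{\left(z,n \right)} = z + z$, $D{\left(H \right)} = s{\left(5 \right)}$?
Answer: $- \frac{5461}{156} \approx -35.006$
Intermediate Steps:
$D{\left(H \right)} = 5$
$O{\left(z,n \right)} = 2 z$
$K{\left(x \right)} = -35$ ($K{\left(x \right)} = -5 - 30 = -35$)
$M{\left(q,V \right)} = \frac{1}{2 q}$
$K{\left(172 \right)} + M{\left(-78,-83 \right)} = -35 + \frac{1}{2 \left(-78\right)} = -35 + \frac{1}{2} \left(- \frac{1}{78}\right) = -35 - \frac{1}{156} = - \frac{5461}{156}$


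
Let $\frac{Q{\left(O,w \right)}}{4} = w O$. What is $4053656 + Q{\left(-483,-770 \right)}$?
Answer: $5541296$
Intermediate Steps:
$Q{\left(O,w \right)} = 4 O w$ ($Q{\left(O,w \right)} = 4 w O = 4 O w$)
$4053656 + Q{\left(-483,-770 \right)} = 4053656 + 4 \left(-483\right) \left(-770\right) = 4053656 + 1487640 = 5541296$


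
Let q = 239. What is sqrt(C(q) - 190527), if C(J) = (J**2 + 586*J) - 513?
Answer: sqrt(6135) ≈ 78.326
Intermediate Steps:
C(J) = -513 + J**2 + 586*J
sqrt(C(q) - 190527) = sqrt((-513 + 239**2 + 586*239) - 190527) = sqrt((-513 + 57121 + 140054) - 190527) = sqrt(196662 - 190527) = sqrt(6135)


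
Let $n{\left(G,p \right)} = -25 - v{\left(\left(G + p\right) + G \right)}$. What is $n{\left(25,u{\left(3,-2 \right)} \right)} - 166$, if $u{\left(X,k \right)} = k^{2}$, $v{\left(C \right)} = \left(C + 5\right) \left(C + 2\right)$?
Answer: $-3495$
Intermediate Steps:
$v{\left(C \right)} = \left(2 + C\right) \left(5 + C\right)$ ($v{\left(C \right)} = \left(5 + C\right) \left(2 + C\right) = \left(2 + C\right) \left(5 + C\right)$)
$n{\left(G,p \right)} = -35 - \left(p + 2 G\right)^{2} - 14 G - 7 p$ ($n{\left(G,p \right)} = -25 - \left(10 + \left(\left(G + p\right) + G\right)^{2} + 7 \left(\left(G + p\right) + G\right)\right) = -25 - \left(10 + \left(p + 2 G\right)^{2} + 7 \left(p + 2 G\right)\right) = -25 - \left(10 + \left(p + 2 G\right)^{2} + \left(7 p + 14 G\right)\right) = -25 - \left(10 + \left(p + 2 G\right)^{2} + 7 p + 14 G\right) = -35 - \left(p + 2 G\right)^{2} - 14 G - 7 p$)
$n{\left(25,u{\left(3,-2 \right)} \right)} - 166 = \left(-35 - \left(\left(-2\right)^{2} + 2 \cdot 25\right)^{2} - 350 - 7 \left(-2\right)^{2}\right) - 166 = \left(-35 - \left(4 + 50\right)^{2} - 350 - 28\right) - 166 = \left(-35 - 54^{2} - 350 - 28\right) - 166 = \left(-35 - 2916 - 350 - 28\right) - 166 = -3329 - 166 = -3495$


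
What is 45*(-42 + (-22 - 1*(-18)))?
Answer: -2070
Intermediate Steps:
45*(-42 + (-22 - 1*(-18))) = 45*(-42 + (-22 + 18)) = 45*(-42 - 4) = 45*(-46) = -2070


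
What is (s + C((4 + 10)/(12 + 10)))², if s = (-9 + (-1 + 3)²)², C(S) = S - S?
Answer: 625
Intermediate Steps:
C(S) = 0
s = 25 (s = (-9 + 2²)² = (-9 + 4)² = (-5)² = 25)
(s + C((4 + 10)/(12 + 10)))² = (25 + 0)² = 25² = 625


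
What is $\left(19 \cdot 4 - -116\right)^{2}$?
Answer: $36864$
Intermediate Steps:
$\left(19 \cdot 4 - -116\right)^{2} = \left(76 + 116\right)^{2} = 192^{2} = 36864$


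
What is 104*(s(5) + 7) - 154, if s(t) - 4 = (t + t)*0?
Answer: 990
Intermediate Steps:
s(t) = 4 (s(t) = 4 + (t + t)*0 = 4 + (2*t)*0 = 4 + 0 = 4)
104*(s(5) + 7) - 154 = 104*(4 + 7) - 154 = 104*11 - 154 = 1144 - 154 = 990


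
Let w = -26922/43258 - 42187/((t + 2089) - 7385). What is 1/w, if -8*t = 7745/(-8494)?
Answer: 7783542730563/57159503299429 ≈ 0.13617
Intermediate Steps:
t = 7745/67952 (t = -7745/(8*(-8494)) = -7745*(-1)/(8*8494) = -⅛*(-7745/8494) = 7745/67952 ≈ 0.11398)
w = 57159503299429/7783542730563 (w = -26922/43258 - 42187/((7745/67952 + 2089) - 7385) = -26922*1/43258 - 42187/(141959473/67952 - 7385) = -13461/21629 - 42187/(-359866047/67952) = -13461/21629 - 42187*(-67952/359866047) = -13461/21629 + 2866691024/359866047 = 57159503299429/7783542730563 ≈ 7.3436)
1/w = 1/(57159503299429/7783542730563) = 7783542730563/57159503299429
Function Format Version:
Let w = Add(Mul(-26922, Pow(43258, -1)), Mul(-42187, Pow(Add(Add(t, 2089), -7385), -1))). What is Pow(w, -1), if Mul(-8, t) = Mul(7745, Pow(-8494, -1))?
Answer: Rational(7783542730563, 57159503299429) ≈ 0.13617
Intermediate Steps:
t = Rational(7745, 67952) (t = Mul(Rational(-1, 8), Mul(7745, Pow(-8494, -1))) = Mul(Rational(-1, 8), Mul(7745, Rational(-1, 8494))) = Mul(Rational(-1, 8), Rational(-7745, 8494)) = Rational(7745, 67952) ≈ 0.11398)
w = Rational(57159503299429, 7783542730563) (w = Add(Mul(-26922, Pow(43258, -1)), Mul(-42187, Pow(Add(Add(Rational(7745, 67952), 2089), -7385), -1))) = Add(Mul(-26922, Rational(1, 43258)), Mul(-42187, Pow(Add(Rational(141959473, 67952), -7385), -1))) = Add(Rational(-13461, 21629), Mul(-42187, Pow(Rational(-359866047, 67952), -1))) = Add(Rational(-13461, 21629), Mul(-42187, Rational(-67952, 359866047))) = Add(Rational(-13461, 21629), Rational(2866691024, 359866047)) = Rational(57159503299429, 7783542730563) ≈ 7.3436)
Pow(w, -1) = Pow(Rational(57159503299429, 7783542730563), -1) = Rational(7783542730563, 57159503299429)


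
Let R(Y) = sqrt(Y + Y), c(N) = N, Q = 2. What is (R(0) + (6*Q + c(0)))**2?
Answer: 144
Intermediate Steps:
R(Y) = sqrt(2)*sqrt(Y) (R(Y) = sqrt(2*Y) = sqrt(2)*sqrt(Y))
(R(0) + (6*Q + c(0)))**2 = (sqrt(2)*sqrt(0) + (6*2 + 0))**2 = (sqrt(2)*0 + (12 + 0))**2 = (0 + 12)**2 = 12**2 = 144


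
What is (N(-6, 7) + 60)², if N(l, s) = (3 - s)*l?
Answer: 7056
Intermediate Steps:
N(l, s) = l*(3 - s)
(N(-6, 7) + 60)² = (-6*(3 - 1*7) + 60)² = (-6*(3 - 7) + 60)² = (-6*(-4) + 60)² = (24 + 60)² = 84² = 7056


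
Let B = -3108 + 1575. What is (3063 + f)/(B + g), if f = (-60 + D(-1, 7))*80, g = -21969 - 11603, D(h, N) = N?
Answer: 1177/35105 ≈ 0.033528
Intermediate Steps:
B = -1533
g = -33572
f = -4240 (f = (-60 + 7)*80 = -53*80 = -4240)
(3063 + f)/(B + g) = (3063 - 4240)/(-1533 - 33572) = -1177/(-35105) = -1177*(-1/35105) = 1177/35105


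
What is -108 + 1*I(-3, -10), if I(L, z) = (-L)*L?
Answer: -117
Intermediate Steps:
I(L, z) = -L²
-108 + 1*I(-3, -10) = -108 + 1*(-1*(-3)²) = -108 + 1*(-1*9) = -108 + 1*(-9) = -108 - 9 = -117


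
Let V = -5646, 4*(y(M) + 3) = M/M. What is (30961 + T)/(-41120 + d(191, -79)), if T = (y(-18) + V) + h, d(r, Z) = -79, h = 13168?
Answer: -51307/54932 ≈ -0.93401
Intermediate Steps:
y(M) = -11/4 (y(M) = -3 + (M/M)/4 = -3 + (1/4)*1 = -3 + 1/4 = -11/4)
T = 30077/4 (T = (-11/4 - 5646) + 13168 = -22595/4 + 13168 = 30077/4 ≈ 7519.3)
(30961 + T)/(-41120 + d(191, -79)) = (30961 + 30077/4)/(-41120 - 79) = (153921/4)/(-41199) = (153921/4)*(-1/41199) = -51307/54932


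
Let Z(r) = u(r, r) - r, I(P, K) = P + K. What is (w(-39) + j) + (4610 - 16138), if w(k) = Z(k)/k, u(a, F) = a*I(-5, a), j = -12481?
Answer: -24054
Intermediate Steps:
I(P, K) = K + P
u(a, F) = a*(-5 + a) (u(a, F) = a*(a - 5) = a*(-5 + a))
Z(r) = -r + r*(-5 + r) (Z(r) = r*(-5 + r) - r = -r + r*(-5 + r))
w(k) = -6 + k (w(k) = (k*(-6 + k))/k = -6 + k)
(w(-39) + j) + (4610 - 16138) = ((-6 - 39) - 12481) + (4610 - 16138) = (-45 - 12481) - 11528 = -12526 - 11528 = -24054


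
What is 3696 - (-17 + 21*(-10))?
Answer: 3923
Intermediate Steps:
3696 - (-17 + 21*(-10)) = 3696 - (-17 - 210) = 3696 - 1*(-227) = 3696 + 227 = 3923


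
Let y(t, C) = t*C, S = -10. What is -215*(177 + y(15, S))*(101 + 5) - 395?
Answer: -615725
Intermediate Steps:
y(t, C) = C*t
-215*(177 + y(15, S))*(101 + 5) - 395 = -215*(177 - 10*15)*(101 + 5) - 395 = -215*(177 - 150)*106 - 395 = -5805*106 - 395 = -215*2862 - 395 = -615330 - 395 = -615725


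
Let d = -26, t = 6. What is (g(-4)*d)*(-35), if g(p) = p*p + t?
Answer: 20020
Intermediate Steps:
g(p) = 6 + p**2 (g(p) = p*p + 6 = p**2 + 6 = 6 + p**2)
(g(-4)*d)*(-35) = ((6 + (-4)**2)*(-26))*(-35) = ((6 + 16)*(-26))*(-35) = (22*(-26))*(-35) = -572*(-35) = 20020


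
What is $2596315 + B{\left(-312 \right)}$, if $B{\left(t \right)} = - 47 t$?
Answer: $2610979$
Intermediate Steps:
$2596315 + B{\left(-312 \right)} = 2596315 - -14664 = 2596315 + 14664 = 2610979$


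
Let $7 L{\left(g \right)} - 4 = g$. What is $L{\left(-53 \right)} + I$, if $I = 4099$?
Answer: $4092$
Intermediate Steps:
$L{\left(g \right)} = \frac{4}{7} + \frac{g}{7}$
$L{\left(-53 \right)} + I = \left(\frac{4}{7} + \frac{1}{7} \left(-53\right)\right) + 4099 = \left(\frac{4}{7} - \frac{53}{7}\right) + 4099 = -7 + 4099 = 4092$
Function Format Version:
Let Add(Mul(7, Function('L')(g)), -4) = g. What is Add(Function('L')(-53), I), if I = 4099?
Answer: 4092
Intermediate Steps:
Function('L')(g) = Add(Rational(4, 7), Mul(Rational(1, 7), g))
Add(Function('L')(-53), I) = Add(Add(Rational(4, 7), Mul(Rational(1, 7), -53)), 4099) = Add(Add(Rational(4, 7), Rational(-53, 7)), 4099) = Add(-7, 4099) = 4092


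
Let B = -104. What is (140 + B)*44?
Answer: 1584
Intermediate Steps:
(140 + B)*44 = (140 - 104)*44 = 36*44 = 1584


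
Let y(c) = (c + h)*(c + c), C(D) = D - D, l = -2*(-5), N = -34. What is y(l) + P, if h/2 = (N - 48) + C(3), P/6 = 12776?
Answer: 73576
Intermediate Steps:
l = 10
C(D) = 0
P = 76656 (P = 6*12776 = 76656)
h = -164 (h = 2*((-34 - 48) + 0) = 2*(-82 + 0) = 2*(-82) = -164)
y(c) = 2*c*(-164 + c) (y(c) = (c - 164)*(c + c) = (-164 + c)*(2*c) = 2*c*(-164 + c))
y(l) + P = 2*10*(-164 + 10) + 76656 = 2*10*(-154) + 76656 = -3080 + 76656 = 73576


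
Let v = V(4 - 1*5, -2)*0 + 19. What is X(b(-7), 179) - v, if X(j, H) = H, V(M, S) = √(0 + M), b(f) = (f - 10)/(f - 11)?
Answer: 160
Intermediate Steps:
b(f) = (-10 + f)/(-11 + f)
V(M, S) = √M
v = 19 (v = √(4 - 1*5)*0 + 19 = √(4 - 5)*0 + 19 = √(-1)*0 + 19 = I*0 + 19 = 0 + 19 = 19)
X(b(-7), 179) - v = 179 - 1*19 = 179 - 19 = 160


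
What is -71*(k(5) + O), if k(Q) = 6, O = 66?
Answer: -5112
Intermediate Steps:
-71*(k(5) + O) = -71*(6 + 66) = -71*72 = -5112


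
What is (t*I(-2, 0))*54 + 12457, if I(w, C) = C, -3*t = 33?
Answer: 12457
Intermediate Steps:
t = -11 (t = -⅓*33 = -11)
(t*I(-2, 0))*54 + 12457 = -11*0*54 + 12457 = 0*54 + 12457 = 0 + 12457 = 12457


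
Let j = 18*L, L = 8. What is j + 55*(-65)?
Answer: -3431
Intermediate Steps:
j = 144 (j = 18*8 = 144)
j + 55*(-65) = 144 + 55*(-65) = 144 - 3575 = -3431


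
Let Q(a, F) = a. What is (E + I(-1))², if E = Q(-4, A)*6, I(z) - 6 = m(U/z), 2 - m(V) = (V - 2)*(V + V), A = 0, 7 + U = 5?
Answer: 256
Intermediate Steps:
U = -2 (U = -7 + 5 = -2)
m(V) = 2 - 2*V*(-2 + V) (m(V) = 2 - (V - 2)*(V + V) = 2 - (-2 + V)*2*V = 2 - 2*V*(-2 + V))
I(z) = 8 - 8/z - 8/z² (I(z) = 6 + (2 - 2*4/z² + 4*(-2/z)) = 6 + (2 - 8/z² - 8/z) = 6 + (2 - 8/z - 8/z²) = 8 - 8/z - 8/z²)
E = -24 (E = -4*6 = -24)
(E + I(-1))² = (-24 + (8 - 8/(-1) - 8/(-1)²))² = (-24 + (8 - 8*(-1) - 8*1))² = (-24 + (8 + 8 - 8))² = (-24 + 8)² = (-16)² = 256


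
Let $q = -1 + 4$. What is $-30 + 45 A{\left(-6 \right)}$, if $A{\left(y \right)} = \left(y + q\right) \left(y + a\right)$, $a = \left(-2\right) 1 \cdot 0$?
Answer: $780$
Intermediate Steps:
$q = 3$
$a = 0$ ($a = \left(-2\right) 0 = 0$)
$A{\left(y \right)} = y \left(3 + y\right)$ ($A{\left(y \right)} = \left(y + 3\right) \left(y + 0\right) = \left(3 + y\right) y = y \left(3 + y\right)$)
$-30 + 45 A{\left(-6 \right)} = -30 + 45 \left(- 6 \left(3 - 6\right)\right) = -30 + 45 \left(\left(-6\right) \left(-3\right)\right) = -30 + 45 \cdot 18 = -30 + 810 = 780$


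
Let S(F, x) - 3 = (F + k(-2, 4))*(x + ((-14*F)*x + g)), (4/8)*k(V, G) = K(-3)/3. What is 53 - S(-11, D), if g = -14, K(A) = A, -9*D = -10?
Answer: 18962/9 ≈ 2106.9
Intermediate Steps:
D = 10/9 (D = -⅑*(-10) = 10/9 ≈ 1.1111)
k(V, G) = -2 (k(V, G) = 2*(-3/3) = 2*(-3*⅓) = 2*(-1) = -2)
S(F, x) = 3 + (-2 + F)*(-14 + x - 14*F*x) (S(F, x) = 3 + (F - 2)*(x + ((-14*F)*x - 14)) = 3 + (-2 + F)*(x + (-14*F*x - 14)) = 3 + (-2 + F)*(x + (-14 - 14*F*x)) = 3 + (-2 + F)*(-14 + x - 14*F*x))
53 - S(-11, D) = 53 - (31 - 14*(-11) - 2*10/9 - 14*10/9*(-11)² + 29*(-11)*(10/9)) = 53 - (31 + 154 - 20/9 - 14*10/9*121 - 3190/9) = 53 - (31 + 154 - 20/9 - 16940/9 - 3190/9) = 53 - 1*(-18485/9) = 53 + 18485/9 = 18962/9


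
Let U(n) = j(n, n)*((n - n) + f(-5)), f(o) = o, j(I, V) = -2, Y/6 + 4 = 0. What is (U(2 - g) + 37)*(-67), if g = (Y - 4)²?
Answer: -3149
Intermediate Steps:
Y = -24 (Y = -24 + 6*0 = -24 + 0 = -24)
g = 784 (g = (-24 - 4)² = (-28)² = 784)
U(n) = 10 (U(n) = -2*((n - n) - 5) = -2*(0 - 5) = -2*(-5) = 10)
(U(2 - g) + 37)*(-67) = (10 + 37)*(-67) = 47*(-67) = -3149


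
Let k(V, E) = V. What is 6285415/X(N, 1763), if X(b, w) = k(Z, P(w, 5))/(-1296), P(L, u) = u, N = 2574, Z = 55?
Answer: -1629179568/11 ≈ -1.4811e+8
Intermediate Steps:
X(b, w) = -55/1296 (X(b, w) = 55/(-1296) = 55*(-1/1296) = -55/1296)
6285415/X(N, 1763) = 6285415/(-55/1296) = 6285415*(-1296/55) = -1629179568/11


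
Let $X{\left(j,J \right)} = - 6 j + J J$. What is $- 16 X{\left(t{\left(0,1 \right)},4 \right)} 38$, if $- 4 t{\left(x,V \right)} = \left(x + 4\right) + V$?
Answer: $-14288$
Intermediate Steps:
$t{\left(x,V \right)} = -1 - \frac{V}{4} - \frac{x}{4}$ ($t{\left(x,V \right)} = - \frac{\left(x + 4\right) + V}{4} = - \frac{\left(4 + x\right) + V}{4} = - \frac{4 + V + x}{4} = -1 - \frac{V}{4} - \frac{x}{4}$)
$X{\left(j,J \right)} = J^{2} - 6 j$ ($X{\left(j,J \right)} = - 6 j + J^{2} = J^{2} - 6 j$)
$- 16 X{\left(t{\left(0,1 \right)},4 \right)} 38 = - 16 \left(4^{2} - 6 \left(-1 - \frac{1}{4} - 0\right)\right) 38 = - 16 \left(16 - 6 \left(-1 - \frac{1}{4} + 0\right)\right) 38 = - 16 \left(16 - - \frac{15}{2}\right) 38 = - 16 \left(16 + \frac{15}{2}\right) 38 = \left(-16\right) \frac{47}{2} \cdot 38 = \left(-376\right) 38 = -14288$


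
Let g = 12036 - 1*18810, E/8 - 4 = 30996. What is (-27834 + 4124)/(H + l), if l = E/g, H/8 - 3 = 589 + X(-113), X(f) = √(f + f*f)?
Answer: -19972085151885/3813337368352 + 135997821495*√791/3813337368352 ≈ -4.2344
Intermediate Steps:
X(f) = √(f + f²)
E = 248000 (E = 32 + 8*30996 = 32 + 247968 = 248000)
g = -6774 (g = 12036 - 18810 = -6774)
H = 4736 + 32*√791 (H = 24 + 8*(589 + √(-113*(1 - 113))) = 24 + 8*(589 + √(-113*(-112))) = 24 + 8*(589 + √12656) = 24 + 8*(589 + 4*√791) = 24 + (4712 + 32*√791) = 4736 + 32*√791 ≈ 5636.0)
l = -124000/3387 (l = 248000/(-6774) = 248000*(-1/6774) = -124000/3387 ≈ -36.611)
(-27834 + 4124)/(H + l) = (-27834 + 4124)/((4736 + 32*√791) - 124000/3387) = -23710/(15916832/3387 + 32*√791)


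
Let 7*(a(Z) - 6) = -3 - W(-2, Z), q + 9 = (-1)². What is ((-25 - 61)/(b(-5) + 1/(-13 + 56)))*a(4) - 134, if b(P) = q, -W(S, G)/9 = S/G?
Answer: -194153/2401 ≈ -80.863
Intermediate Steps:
W(S, G) = -9*S/G
q = -8 (q = -9 + (-1)² = -9 + 1 = -8)
b(P) = -8
a(Z) = 39/7 - 18/(7*Z) (a(Z) = 6 + (-3 - (-9)*(-2)/Z)/7 = 6 + (-3 - 18/Z)/7 = 6 + (-3/7 - 18/(7*Z)) = 39/7 - 18/(7*Z))
((-25 - 61)/(b(-5) + 1/(-13 + 56)))*a(4) - 134 = ((-25 - 61)/(-8 + 1/(-13 + 56)))*((3/7)*(-6 + 13*4)/4) - 134 = (-86/(-8 + 1/43))*((3/7)*(¼)*(-6 + 52)) - 134 = (-86/(-8 + 1/43))*((3/7)*(¼)*46) - 134 = -86/(-343/43)*(69/14) - 134 = -86*(-43/343)*(69/14) - 134 = (3698/343)*(69/14) - 134 = 127581/2401 - 134 = -194153/2401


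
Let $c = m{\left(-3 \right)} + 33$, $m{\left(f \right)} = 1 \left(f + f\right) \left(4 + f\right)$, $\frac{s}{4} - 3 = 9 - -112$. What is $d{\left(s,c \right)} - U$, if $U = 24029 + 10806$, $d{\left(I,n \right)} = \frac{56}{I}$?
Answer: $- \frac{2159763}{62} \approx -34835.0$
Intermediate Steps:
$s = 496$ ($s = 12 + 4 \left(9 - -112\right) = 12 + 4 \left(9 + 112\right) = 12 + 4 \cdot 121 = 12 + 484 = 496$)
$m{\left(f \right)} = 2 f \left(4 + f\right)$ ($m{\left(f \right)} = 1 \cdot 2 f \left(4 + f\right) = 2 f \left(4 + f\right)$)
$c = 27$ ($c = 2 \left(-3\right) \left(4 - 3\right) + 33 = 2 \left(-3\right) 1 + 33 = -6 + 33 = 27$)
$U = 34835$
$d{\left(s,c \right)} - U = \frac{56}{496} - 34835 = 56 \cdot \frac{1}{496} - 34835 = \frac{7}{62} - 34835 = - \frac{2159763}{62}$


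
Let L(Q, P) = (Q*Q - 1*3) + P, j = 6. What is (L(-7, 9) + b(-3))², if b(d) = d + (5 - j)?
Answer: 2601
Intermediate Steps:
b(d) = -1 + d (b(d) = d + (5 - 1*6) = d + (5 - 6) = d - 1 = -1 + d)
L(Q, P) = -3 + P + Q² (L(Q, P) = (Q² - 3) + P = (-3 + Q²) + P = -3 + P + Q²)
(L(-7, 9) + b(-3))² = ((-3 + 9 + (-7)²) + (-1 - 3))² = ((-3 + 9 + 49) - 4)² = (55 - 4)² = 51² = 2601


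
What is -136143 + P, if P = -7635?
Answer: -143778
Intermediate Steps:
-136143 + P = -136143 - 7635 = -143778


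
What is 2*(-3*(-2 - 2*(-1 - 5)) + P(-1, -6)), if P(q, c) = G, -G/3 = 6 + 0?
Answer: -96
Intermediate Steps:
G = -18 (G = -3*(6 + 0) = -3*6 = -18)
P(q, c) = -18
2*(-3*(-2 - 2*(-1 - 5)) + P(-1, -6)) = 2*(-3*(-2 - 2*(-1 - 5)) - 18) = 2*(-3*(-2 - 2*(-6)) - 18) = 2*(-3*(-2 + 12) - 18) = 2*(-3*10 - 18) = 2*(-30 - 18) = 2*(-48) = -96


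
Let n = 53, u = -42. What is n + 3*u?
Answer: -73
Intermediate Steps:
n + 3*u = 53 + 3*(-42) = 53 - 126 = -73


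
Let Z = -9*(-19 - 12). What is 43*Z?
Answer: 11997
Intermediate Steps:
Z = 279 (Z = -9*(-31) = 279)
43*Z = 43*279 = 11997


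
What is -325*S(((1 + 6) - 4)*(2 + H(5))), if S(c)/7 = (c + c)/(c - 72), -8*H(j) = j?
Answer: 50050/181 ≈ 276.52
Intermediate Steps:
H(j) = -j/8
S(c) = 14*c/(-72 + c) (S(c) = 7*((c + c)/(c - 72)) = 7*((2*c)/(-72 + c)) = 7*(2*c/(-72 + c)) = 14*c/(-72 + c))
-325*S(((1 + 6) - 4)*(2 + H(5))) = -4550*((1 + 6) - 4)*(2 - 1/8*5)/(-72 + ((1 + 6) - 4)*(2 - 1/8*5)) = -4550*(7 - 4)*(2 - 5/8)/(-72 + (7 - 4)*(2 - 5/8)) = -4550*3*(11/8)/(-72 + 3*(11/8)) = -4550*33/(8*(-72 + 33/8)) = -4550*33/(8*(-543/8)) = -4550*33*(-8)/(8*543) = -325*(-154/181) = 50050/181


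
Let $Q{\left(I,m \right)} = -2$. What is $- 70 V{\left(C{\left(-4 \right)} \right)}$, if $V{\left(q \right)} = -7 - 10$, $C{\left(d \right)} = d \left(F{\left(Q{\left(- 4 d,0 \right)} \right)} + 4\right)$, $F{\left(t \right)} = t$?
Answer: $1190$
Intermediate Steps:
$C{\left(d \right)} = 2 d$ ($C{\left(d \right)} = d \left(-2 + 4\right) = d 2 = 2 d$)
$V{\left(q \right)} = -17$ ($V{\left(q \right)} = -7 - 10 = -17$)
$- 70 V{\left(C{\left(-4 \right)} \right)} = \left(-70\right) \left(-17\right) = 1190$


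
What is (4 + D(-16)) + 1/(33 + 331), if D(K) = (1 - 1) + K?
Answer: -4367/364 ≈ -11.997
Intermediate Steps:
D(K) = K (D(K) = 0 + K = K)
(4 + D(-16)) + 1/(33 + 331) = (4 - 16) + 1/(33 + 331) = -12 + 1/364 = -4367/364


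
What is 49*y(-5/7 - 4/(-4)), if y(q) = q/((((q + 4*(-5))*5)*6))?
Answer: -49/2070 ≈ -0.023672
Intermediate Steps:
y(q) = q/(-600 + 30*q) (y(q) = q/((((q - 20)*5)*6)) = q/((((-20 + q)*5)*6)) = q/(((-100 + 5*q)*6)) = q/(-600 + 30*q))
49*y(-5/7 - 4/(-4)) = 49*((-5/7 - 4/(-4))/(30*(-20 + (-5/7 - 4/(-4))))) = 49*((-5*⅐ - 4*(-¼))/(30*(-20 + (-5*⅐ - 4*(-¼))))) = 49*((-5/7 + 1)/(30*(-20 + (-5/7 + 1)))) = 49*((1/30)*(2/7)/(-20 + 2/7)) = 49*((1/30)*(2/7)/(-138/7)) = 49*((1/30)*(2/7)*(-7/138)) = 49*(-1/2070) = -49/2070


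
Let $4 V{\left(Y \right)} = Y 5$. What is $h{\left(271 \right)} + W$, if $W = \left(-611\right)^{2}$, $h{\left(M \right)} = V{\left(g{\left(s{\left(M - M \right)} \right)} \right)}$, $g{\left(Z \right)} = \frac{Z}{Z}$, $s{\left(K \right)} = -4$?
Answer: $\frac{1493289}{4} \approx 3.7332 \cdot 10^{5}$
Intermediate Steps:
$g{\left(Z \right)} = 1$
$V{\left(Y \right)} = \frac{5 Y}{4}$ ($V{\left(Y \right)} = \frac{Y 5}{4} = \frac{5 Y}{4}$)
$h{\left(M \right)} = \frac{5}{4}$ ($h{\left(M \right)} = \frac{5}{4} \cdot 1 = \frac{5}{4}$)
$W = 373321$
$h{\left(271 \right)} + W = \frac{5}{4} + 373321 = \frac{1493289}{4}$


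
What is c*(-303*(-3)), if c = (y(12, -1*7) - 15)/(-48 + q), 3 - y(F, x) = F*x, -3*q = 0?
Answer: -2727/2 ≈ -1363.5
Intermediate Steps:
q = 0 (q = -⅓*0 = 0)
y(F, x) = 3 - F*x
c = -3/2 (c = ((3 - 1*12*(-1*7)) - 15)/(-48 + 0) = ((3 - 1*12*(-7)) - 15)/(-48) = ((3 + 84) - 15)*(-1/48) = (87 - 15)*(-1/48) = 72*(-1/48) = -3/2 ≈ -1.5000)
c*(-303*(-3)) = -(-909)*(-3)/2 = -3/2*909 = -2727/2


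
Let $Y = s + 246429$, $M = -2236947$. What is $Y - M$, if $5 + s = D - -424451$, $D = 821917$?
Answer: $3729739$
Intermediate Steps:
$s = 1246363$ ($s = -5 + \left(821917 - -424451\right) = -5 + \left(821917 + 424451\right) = -5 + 1246368 = 1246363$)
$Y = 1492792$ ($Y = 1246363 + 246429 = 1492792$)
$Y - M = 1492792 - -2236947 = 1492792 + 2236947 = 3729739$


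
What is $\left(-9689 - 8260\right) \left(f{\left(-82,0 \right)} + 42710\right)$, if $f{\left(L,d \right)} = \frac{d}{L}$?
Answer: $-766601790$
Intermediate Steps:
$\left(-9689 - 8260\right) \left(f{\left(-82,0 \right)} + 42710\right) = \left(-9689 - 8260\right) \left(\frac{0}{-82} + 42710\right) = - 17949 \left(0 \left(- \frac{1}{82}\right) + 42710\right) = - 17949 \left(0 + 42710\right) = \left(-17949\right) 42710 = -766601790$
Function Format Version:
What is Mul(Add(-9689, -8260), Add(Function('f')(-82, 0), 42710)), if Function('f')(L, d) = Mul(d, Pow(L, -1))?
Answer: -766601790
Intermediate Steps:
Mul(Add(-9689, -8260), Add(Function('f')(-82, 0), 42710)) = Mul(Add(-9689, -8260), Add(Mul(0, Pow(-82, -1)), 42710)) = Mul(-17949, Add(Mul(0, Rational(-1, 82)), 42710)) = Mul(-17949, Add(0, 42710)) = Mul(-17949, 42710) = -766601790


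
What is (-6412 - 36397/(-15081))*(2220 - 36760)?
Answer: 303521741500/1371 ≈ 2.2139e+8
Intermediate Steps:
(-6412 - 36397/(-15081))*(2220 - 36760) = (-6412 - 36397*(-1/15081))*(-34540) = (-6412 + 36397/15081)*(-34540) = -96662975/15081*(-34540) = 303521741500/1371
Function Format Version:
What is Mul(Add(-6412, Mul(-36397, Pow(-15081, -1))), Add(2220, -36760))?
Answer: Rational(303521741500, 1371) ≈ 2.2139e+8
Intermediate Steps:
Mul(Add(-6412, Mul(-36397, Pow(-15081, -1))), Add(2220, -36760)) = Mul(Add(-6412, Mul(-36397, Rational(-1, 15081))), -34540) = Mul(Add(-6412, Rational(36397, 15081)), -34540) = Mul(Rational(-96662975, 15081), -34540) = Rational(303521741500, 1371)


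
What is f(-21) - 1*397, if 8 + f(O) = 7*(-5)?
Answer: -440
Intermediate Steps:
f(O) = -43 (f(O) = -8 + 7*(-5) = -8 - 35 = -43)
f(-21) - 1*397 = -43 - 1*397 = -43 - 397 = -440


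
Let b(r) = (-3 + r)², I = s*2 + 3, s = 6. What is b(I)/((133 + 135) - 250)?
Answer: 8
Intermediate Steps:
I = 15 (I = 6*2 + 3 = 12 + 3 = 15)
b(I)/((133 + 135) - 250) = (-3 + 15)²/((133 + 135) - 250) = 12²/(268 - 250) = 144/18 = 144*(1/18) = 8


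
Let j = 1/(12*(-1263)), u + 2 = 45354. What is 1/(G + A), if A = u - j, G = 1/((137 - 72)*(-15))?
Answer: 4925700/223390341673 ≈ 2.2050e-5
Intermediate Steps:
u = 45352 (u = -2 + 45354 = 45352)
G = -1/975 (G = 1/(65*(-15)) = 1/(-975) = -1/975 ≈ -0.0010256)
j = -1/15156 (j = 1/(-15156) = -1/15156 ≈ -6.5980e-5)
A = 687354913/15156 (A = 45352 - 1*(-1/15156) = 45352 + 1/15156 = 687354913/15156 ≈ 45352.)
1/(G + A) = 1/(-1/975 + 687354913/15156) = 1/(223390341673/4925700) = 4925700/223390341673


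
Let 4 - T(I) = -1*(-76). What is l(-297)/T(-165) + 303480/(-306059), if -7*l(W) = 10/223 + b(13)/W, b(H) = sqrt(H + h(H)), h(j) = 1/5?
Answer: -17052831785/17199291564 - sqrt(330)/748440 ≈ -0.99151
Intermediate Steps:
h(j) = 1/5
T(I) = -72 (T(I) = 4 - (-1)*(-76) = 4 - 1*76 = 4 - 76 = -72)
b(H) = sqrt(1/5 + H) (b(H) = sqrt(H + 1/5) = sqrt(1/5 + H))
l(W) = -10/1561 - sqrt(330)/(35*W) (l(W) = -(10/223 + (sqrt(5 + 25*13)/5)/W)/7 = -(10*(1/223) + (sqrt(5 + 325)/5)/W)/7 = -(10/223 + (sqrt(330)/5)/W)/7 = -(10/223 + sqrt(330)/(5*W))/7 = -10/1561 - sqrt(330)/(35*W))
l(-297)/T(-165) + 303480/(-306059) = (-10/1561 - 1/35*sqrt(330)/(-297))/(-72) + 303480/(-306059) = (-10/1561 - 1/35*sqrt(330)*(-1/297))*(-1/72) + 303480*(-1/306059) = (-10/1561 + sqrt(330)/10395)*(-1/72) - 303480/306059 = (5/56196 - sqrt(330)/748440) - 303480/306059 = -17052831785/17199291564 - sqrt(330)/748440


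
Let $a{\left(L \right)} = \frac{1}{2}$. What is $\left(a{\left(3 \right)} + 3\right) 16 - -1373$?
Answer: $1429$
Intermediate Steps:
$a{\left(L \right)} = \frac{1}{2}$
$\left(a{\left(3 \right)} + 3\right) 16 - -1373 = \left(\frac{1}{2} + 3\right) 16 - -1373 = \frac{7}{2} \cdot 16 + 1373 = 56 + 1373 = 1429$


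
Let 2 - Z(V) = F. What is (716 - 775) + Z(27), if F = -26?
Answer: -31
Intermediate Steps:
Z(V) = 28 (Z(V) = 2 - 1*(-26) = 2 + 26 = 28)
(716 - 775) + Z(27) = (716 - 775) + 28 = -59 + 28 = -31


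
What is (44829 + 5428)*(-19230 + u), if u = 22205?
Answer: 149514575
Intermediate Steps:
(44829 + 5428)*(-19230 + u) = (44829 + 5428)*(-19230 + 22205) = 50257*2975 = 149514575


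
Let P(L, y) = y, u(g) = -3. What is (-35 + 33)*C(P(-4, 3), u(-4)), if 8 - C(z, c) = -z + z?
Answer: -16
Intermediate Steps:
C(z, c) = 8 (C(z, c) = 8 - (-z + z) = 8 - 1*0 = 8 + 0 = 8)
(-35 + 33)*C(P(-4, 3), u(-4)) = (-35 + 33)*8 = -2*8 = -16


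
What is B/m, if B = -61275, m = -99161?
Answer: 3225/5219 ≈ 0.61793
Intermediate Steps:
B/m = -61275/(-99161) = -61275*(-1/99161) = 3225/5219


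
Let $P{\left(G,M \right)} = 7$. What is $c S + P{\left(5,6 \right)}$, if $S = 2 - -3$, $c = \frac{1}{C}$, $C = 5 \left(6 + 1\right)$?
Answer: $\frac{50}{7} \approx 7.1429$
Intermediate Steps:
$C = 35$ ($C = 5 \cdot 7 = 35$)
$c = \frac{1}{35} \approx 0.028571$
$S = 5$ ($S = 2 + 3 = 5$)
$c S + P{\left(5,6 \right)} = \frac{1}{35} \cdot 5 + 7 = \frac{1}{7} + 7 = \frac{50}{7}$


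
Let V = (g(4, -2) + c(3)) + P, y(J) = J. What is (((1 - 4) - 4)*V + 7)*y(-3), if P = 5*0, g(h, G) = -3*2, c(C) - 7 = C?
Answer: 63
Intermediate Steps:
c(C) = 7 + C
g(h, G) = -6
P = 0
V = 4 (V = (-6 + (7 + 3)) + 0 = (-6 + 10) + 0 = 4 + 0 = 4)
(((1 - 4) - 4)*V + 7)*y(-3) = (((1 - 4) - 4)*4 + 7)*(-3) = ((-3 - 4)*4 + 7)*(-3) = (-7*4 + 7)*(-3) = (-28 + 7)*(-3) = -21*(-3) = 63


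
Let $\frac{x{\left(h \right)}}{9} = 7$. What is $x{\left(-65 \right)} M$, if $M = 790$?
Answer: $49770$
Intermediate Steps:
$x{\left(h \right)} = 63$ ($x{\left(h \right)} = 9 \cdot 7 = 63$)
$x{\left(-65 \right)} M = 63 \cdot 790 = 49770$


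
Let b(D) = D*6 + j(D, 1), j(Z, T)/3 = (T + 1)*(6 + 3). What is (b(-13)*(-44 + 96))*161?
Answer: -200928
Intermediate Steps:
j(Z, T) = 27 + 27*T (j(Z, T) = 3*((T + 1)*(6 + 3)) = 3*((1 + T)*9) = 3*(9 + 9*T) = 27 + 27*T)
b(D) = 54 + 6*D (b(D) = D*6 + (27 + 27*1) = 6*D + (27 + 27) = 6*D + 54 = 54 + 6*D)
(b(-13)*(-44 + 96))*161 = ((54 + 6*(-13))*(-44 + 96))*161 = ((54 - 78)*52)*161 = -24*52*161 = -1248*161 = -200928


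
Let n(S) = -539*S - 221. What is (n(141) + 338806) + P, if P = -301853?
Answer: -39267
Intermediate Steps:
n(S) = -221 - 539*S
(n(141) + 338806) + P = ((-221 - 539*141) + 338806) - 301853 = ((-221 - 75999) + 338806) - 301853 = (-76220 + 338806) - 301853 = 262586 - 301853 = -39267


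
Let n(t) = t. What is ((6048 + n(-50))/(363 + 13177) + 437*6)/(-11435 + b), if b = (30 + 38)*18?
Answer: -17753939/69128470 ≈ -0.25683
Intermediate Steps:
b = 1224 (b = 68*18 = 1224)
((6048 + n(-50))/(363 + 13177) + 437*6)/(-11435 + b) = ((6048 - 50)/(363 + 13177) + 437*6)/(-11435 + 1224) = (5998/13540 + 2622)/(-10211) = (5998*(1/13540) + 2622)*(-1/10211) = (2999/6770 + 2622)*(-1/10211) = (17753939/6770)*(-1/10211) = -17753939/69128470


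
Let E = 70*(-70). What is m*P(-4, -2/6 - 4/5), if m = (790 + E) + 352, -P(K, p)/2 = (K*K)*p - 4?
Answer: -2495312/15 ≈ -1.6635e+5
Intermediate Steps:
E = -4900
P(K, p) = 8 - 2*p*K² (P(K, p) = -2*((K*K)*p - 4) = -2*(K²*p - 4) = -2*(p*K² - 4) = -2*(-4 + p*K²) = 8 - 2*p*K²)
m = -3758 (m = (790 - 4900) + 352 = -4110 + 352 = -3758)
m*P(-4, -2/6 - 4/5) = -3758*(8 - 2*(-2/6 - 4/5)*(-4)²) = -3758*(8 - 2*(-2*⅙ - 4*⅕)*16) = -3758*(8 - 2*(-⅓ - ⅘)*16) = -3758*(8 - 2*(-17/15)*16) = -3758*(8 + 544/15) = -3758*664/15 = -2495312/15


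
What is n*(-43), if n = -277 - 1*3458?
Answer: 160605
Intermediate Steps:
n = -3735 (n = -277 - 3458 = -3735)
n*(-43) = -3735*(-43) = 160605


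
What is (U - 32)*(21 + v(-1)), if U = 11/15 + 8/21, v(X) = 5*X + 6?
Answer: -23782/35 ≈ -679.49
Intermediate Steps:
v(X) = 6 + 5*X
U = 39/35 (U = 11*(1/15) + 8*(1/21) = 11/15 + 8/21 = 39/35 ≈ 1.1143)
(U - 32)*(21 + v(-1)) = (39/35 - 32)*(21 + (6 + 5*(-1))) = -1081*(21 + (6 - 5))/35 = -1081*(21 + 1)/35 = -1081/35*22 = -23782/35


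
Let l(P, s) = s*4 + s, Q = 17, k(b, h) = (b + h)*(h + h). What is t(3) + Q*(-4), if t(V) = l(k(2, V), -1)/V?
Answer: -209/3 ≈ -69.667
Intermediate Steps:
k(b, h) = 2*h*(b + h) (k(b, h) = (b + h)*(2*h) = 2*h*(b + h))
l(P, s) = 5*s (l(P, s) = 4*s + s = 5*s)
t(V) = -5/V (t(V) = (5*(-1))/V = -5/V)
t(3) + Q*(-4) = -5/3 + 17*(-4) = -5*⅓ - 68 = -5/3 - 68 = -209/3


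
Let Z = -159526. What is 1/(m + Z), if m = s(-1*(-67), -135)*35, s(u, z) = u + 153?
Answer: -1/151826 ≈ -6.5865e-6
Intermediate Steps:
s(u, z) = 153 + u
m = 7700 (m = (153 - 1*(-67))*35 = (153 + 67)*35 = 220*35 = 7700)
1/(m + Z) = 1/(7700 - 159526) = 1/(-151826) = -1/151826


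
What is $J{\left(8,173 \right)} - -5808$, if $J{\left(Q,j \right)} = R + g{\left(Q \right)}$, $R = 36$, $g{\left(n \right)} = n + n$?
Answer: $5860$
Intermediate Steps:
$g{\left(n \right)} = 2 n$
$J{\left(Q,j \right)} = 36 + 2 Q$
$J{\left(8,173 \right)} - -5808 = \left(36 + 2 \cdot 8\right) - -5808 = \left(36 + 16\right) + 5808 = 52 + 5808 = 5860$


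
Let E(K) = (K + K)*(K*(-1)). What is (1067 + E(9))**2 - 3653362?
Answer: -2834337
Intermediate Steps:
E(K) = -2*K**2 (E(K) = (2*K)*(-K) = -2*K**2)
(1067 + E(9))**2 - 3653362 = (1067 - 2*9**2)**2 - 3653362 = (1067 - 2*81)**2 - 3653362 = (1067 - 162)**2 - 3653362 = 905**2 - 3653362 = 819025 - 3653362 = -2834337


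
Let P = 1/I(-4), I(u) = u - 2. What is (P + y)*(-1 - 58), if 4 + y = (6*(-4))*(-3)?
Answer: -24013/6 ≈ -4002.2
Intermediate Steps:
I(u) = -2 + u
P = -⅙ (P = 1/(-2 - 4) = 1/(-6) = -⅙ ≈ -0.16667)
y = 68 (y = -4 + (6*(-4))*(-3) = -4 - 24*(-3) = -4 + 72 = 68)
(P + y)*(-1 - 58) = (-⅙ + 68)*(-1 - 58) = (407/6)*(-59) = -24013/6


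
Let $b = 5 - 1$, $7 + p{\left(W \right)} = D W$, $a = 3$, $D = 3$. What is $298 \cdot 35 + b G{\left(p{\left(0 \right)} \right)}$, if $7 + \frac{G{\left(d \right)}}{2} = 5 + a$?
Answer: $10438$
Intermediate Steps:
$p{\left(W \right)} = -7 + 3 W$
$b = 4$
$G{\left(d \right)} = 2$ ($G{\left(d \right)} = -14 + 2 \left(5 + 3\right) = -14 + 2 \cdot 8 = -14 + 16 = 2$)
$298 \cdot 35 + b G{\left(p{\left(0 \right)} \right)} = 298 \cdot 35 + 4 \cdot 2 = 10430 + 8 = 10438$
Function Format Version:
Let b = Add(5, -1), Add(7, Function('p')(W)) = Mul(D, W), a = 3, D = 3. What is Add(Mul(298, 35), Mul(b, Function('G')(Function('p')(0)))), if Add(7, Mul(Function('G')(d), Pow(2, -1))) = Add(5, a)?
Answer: 10438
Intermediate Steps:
Function('p')(W) = Add(-7, Mul(3, W))
b = 4
Function('G')(d) = 2 (Function('G')(d) = Add(-14, Mul(2, Add(5, 3))) = Add(-14, Mul(2, 8)) = Add(-14, 16) = 2)
Add(Mul(298, 35), Mul(b, Function('G')(Function('p')(0)))) = Add(Mul(298, 35), Mul(4, 2)) = Add(10430, 8) = 10438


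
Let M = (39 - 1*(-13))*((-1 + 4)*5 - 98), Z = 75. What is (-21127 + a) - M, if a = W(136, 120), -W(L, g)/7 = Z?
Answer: -17336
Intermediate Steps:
W(L, g) = -525 (W(L, g) = -7*75 = -525)
a = -525
M = -4316 (M = (39 + 13)*(3*5 - 98) = 52*(15 - 98) = 52*(-83) = -4316)
(-21127 + a) - M = (-21127 - 525) - 1*(-4316) = -21652 + 4316 = -17336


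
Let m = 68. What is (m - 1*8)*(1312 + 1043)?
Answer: 141300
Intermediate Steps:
(m - 1*8)*(1312 + 1043) = (68 - 1*8)*(1312 + 1043) = (68 - 8)*2355 = 60*2355 = 141300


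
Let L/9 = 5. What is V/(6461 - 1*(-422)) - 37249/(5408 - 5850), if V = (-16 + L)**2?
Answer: 256756589/3042286 ≈ 84.396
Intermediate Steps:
L = 45 (L = 9*5 = 45)
V = 841 (V = (-16 + 45)**2 = 29**2 = 841)
V/(6461 - 1*(-422)) - 37249/(5408 - 5850) = 841/(6461 - 1*(-422)) - 37249/(5408 - 5850) = 841/(6461 + 422) - 37249/(-442) = 841/6883 - 37249*(-1/442) = 841*(1/6883) + 37249/442 = 841/6883 + 37249/442 = 256756589/3042286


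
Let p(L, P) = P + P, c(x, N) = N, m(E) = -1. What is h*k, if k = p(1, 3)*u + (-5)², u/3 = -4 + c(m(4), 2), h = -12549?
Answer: 138039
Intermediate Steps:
p(L, P) = 2*P
u = -6 (u = 3*(-4 + 2) = 3*(-2) = -6)
k = -11 (k = (2*3)*(-6) + (-5)² = 6*(-6) + 25 = -36 + 25 = -11)
h*k = -12549*(-11) = 138039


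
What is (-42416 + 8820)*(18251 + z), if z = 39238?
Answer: -1931400444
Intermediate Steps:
(-42416 + 8820)*(18251 + z) = (-42416 + 8820)*(18251 + 39238) = -33596*57489 = -1931400444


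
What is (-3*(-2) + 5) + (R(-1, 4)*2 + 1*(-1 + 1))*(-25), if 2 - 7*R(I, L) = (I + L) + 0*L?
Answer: 127/7 ≈ 18.143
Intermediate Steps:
R(I, L) = 2/7 - I/7 - L/7 (R(I, L) = 2/7 - ((I + L) + 0*L)/7 = 2/7 - ((I + L) + 0)/7 = 2/7 - (I + L)/7 = 2/7 + (-I/7 - L/7) = 2/7 - I/7 - L/7)
(-3*(-2) + 5) + (R(-1, 4)*2 + 1*(-1 + 1))*(-25) = (-3*(-2) + 5) + ((2/7 - ⅐*(-1) - ⅐*4)*2 + 1*(-1 + 1))*(-25) = (6 + 5) + ((2/7 + ⅐ - 4/7)*2 + 1*0)*(-25) = 11 + (-⅐*2 + 0)*(-25) = 11 + (-2/7 + 0)*(-25) = 11 - 2/7*(-25) = 11 + 50/7 = 127/7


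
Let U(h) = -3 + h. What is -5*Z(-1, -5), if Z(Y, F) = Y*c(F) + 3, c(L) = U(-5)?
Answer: -55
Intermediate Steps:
c(L) = -8 (c(L) = -3 - 5 = -8)
Z(Y, F) = 3 - 8*Y (Z(Y, F) = Y*(-8) + 3 = -8*Y + 3 = 3 - 8*Y)
-5*Z(-1, -5) = -5*(3 - 8*(-1)) = -5*(3 + 8) = -5*11 = -55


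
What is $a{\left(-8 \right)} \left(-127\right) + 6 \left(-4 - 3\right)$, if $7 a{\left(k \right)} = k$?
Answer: $\frac{722}{7} \approx 103.14$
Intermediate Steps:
$a{\left(k \right)} = \frac{k}{7}$
$a{\left(-8 \right)} \left(-127\right) + 6 \left(-4 - 3\right) = \frac{1}{7} \left(-8\right) \left(-127\right) + 6 \left(-4 - 3\right) = \left(- \frac{8}{7}\right) \left(-127\right) + 6 \left(-7\right) = \frac{1016}{7} - 42 = \frac{722}{7}$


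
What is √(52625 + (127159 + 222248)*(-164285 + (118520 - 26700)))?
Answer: I*√25319725630 ≈ 1.5912e+5*I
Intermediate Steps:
√(52625 + (127159 + 222248)*(-164285 + (118520 - 26700))) = √(52625 + 349407*(-164285 + 91820)) = √(52625 + 349407*(-72465)) = √(52625 - 25319778255) = √(-25319725630) = I*√25319725630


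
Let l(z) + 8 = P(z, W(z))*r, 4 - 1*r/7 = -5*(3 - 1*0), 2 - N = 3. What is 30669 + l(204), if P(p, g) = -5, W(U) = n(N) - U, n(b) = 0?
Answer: 29996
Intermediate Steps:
N = -1 (N = 2 - 1*3 = 2 - 3 = -1)
W(U) = -U (W(U) = 0 - U = -U)
r = 133 (r = 28 - (-35)*(3 - 1*0) = 28 - (-35)*(3 + 0) = 28 - (-35)*3 = 28 - 7*(-15) = 28 + 105 = 133)
l(z) = -673 (l(z) = -8 - 5*133 = -8 - 665 = -673)
30669 + l(204) = 30669 - 673 = 29996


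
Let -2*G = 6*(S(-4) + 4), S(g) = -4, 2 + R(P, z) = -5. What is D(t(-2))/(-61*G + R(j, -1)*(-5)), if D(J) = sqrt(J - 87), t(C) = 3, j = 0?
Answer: 2*I*sqrt(21)/35 ≈ 0.26186*I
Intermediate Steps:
R(P, z) = -7 (R(P, z) = -2 - 5 = -7)
G = 0 (G = -3*(-4 + 4) = -3*0 = -1/2*0 = 0)
D(J) = sqrt(-87 + J)
D(t(-2))/(-61*G + R(j, -1)*(-5)) = sqrt(-87 + 3)/(-61*0 - 7*(-5)) = sqrt(-84)/(0 + 35) = (2*I*sqrt(21))/35 = (2*I*sqrt(21))*(1/35) = 2*I*sqrt(21)/35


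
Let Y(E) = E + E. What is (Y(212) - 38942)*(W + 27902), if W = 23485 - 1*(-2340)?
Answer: -2069456586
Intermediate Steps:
Y(E) = 2*E
W = 25825 (W = 23485 + 2340 = 25825)
(Y(212) - 38942)*(W + 27902) = (2*212 - 38942)*(25825 + 27902) = (424 - 38942)*53727 = -38518*53727 = -2069456586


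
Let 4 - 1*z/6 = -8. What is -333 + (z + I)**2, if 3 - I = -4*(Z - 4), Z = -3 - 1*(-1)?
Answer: 2268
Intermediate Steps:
z = 72 (z = 24 - 6*(-8) = 24 + 48 = 72)
Z = -2 (Z = -3 + 1 = -2)
I = -21 (I = 3 - (-4)*(-2 - 4) = 3 - (-4)*(-6) = 3 - 1*24 = 3 - 24 = -21)
-333 + (z + I)**2 = -333 + (72 - 21)**2 = -333 + 51**2 = -333 + 2601 = 2268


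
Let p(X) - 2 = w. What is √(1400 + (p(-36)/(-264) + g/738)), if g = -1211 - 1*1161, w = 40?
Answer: √10226710483/2706 ≈ 37.371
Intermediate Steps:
p(X) = 42 (p(X) = 2 + 40 = 42)
g = -2372 (g = -1211 - 1161 = -2372)
√(1400 + (p(-36)/(-264) + g/738)) = √(1400 + (42/(-264) - 2372/738)) = √(1400 + (42*(-1/264) - 2372*1/738)) = √(1400 + (-7/44 - 1186/369)) = √(1400 - 54767/16236) = √(22675633/16236) = √10226710483/2706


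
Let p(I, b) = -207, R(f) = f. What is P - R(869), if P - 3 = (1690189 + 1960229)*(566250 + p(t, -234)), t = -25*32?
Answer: 2066293555108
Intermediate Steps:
t = -800
P = 2066293555977 (P = 3 + (1690189 + 1960229)*(566250 - 207) = 3 + 3650418*566043 = 3 + 2066293555974 = 2066293555977)
P - R(869) = 2066293555977 - 1*869 = 2066293555977 - 869 = 2066293555108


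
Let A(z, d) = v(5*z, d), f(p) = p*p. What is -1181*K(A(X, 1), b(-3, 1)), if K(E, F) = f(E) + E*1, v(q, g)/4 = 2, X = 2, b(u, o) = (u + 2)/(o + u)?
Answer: -85032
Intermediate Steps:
f(p) = p²
b(u, o) = (2 + u)/(o + u)
v(q, g) = 8 (v(q, g) = 4*2 = 8)
A(z, d) = 8
K(E, F) = E + E² (K(E, F) = E² + E*1 = E² + E = E + E²)
-1181*K(A(X, 1), b(-3, 1)) = -9448*(1 + 8) = -9448*9 = -1181*72 = -85032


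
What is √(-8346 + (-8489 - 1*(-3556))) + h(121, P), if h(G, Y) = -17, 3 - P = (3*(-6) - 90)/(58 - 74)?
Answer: -17 + 7*I*√271 ≈ -17.0 + 115.23*I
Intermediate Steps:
P = -15/4 (P = 3 - (3*(-6) - 90)/(58 - 74) = 3 - (-18 - 90)/(-16) = 3 - (-108)*(-1)/16 = 3 - 1*27/4 = 3 - 27/4 = -15/4 ≈ -3.7500)
√(-8346 + (-8489 - 1*(-3556))) + h(121, P) = √(-8346 + (-8489 - 1*(-3556))) - 17 = √(-8346 + (-8489 + 3556)) - 17 = √(-8346 - 4933) - 17 = √(-13279) - 17 = 7*I*√271 - 17 = -17 + 7*I*√271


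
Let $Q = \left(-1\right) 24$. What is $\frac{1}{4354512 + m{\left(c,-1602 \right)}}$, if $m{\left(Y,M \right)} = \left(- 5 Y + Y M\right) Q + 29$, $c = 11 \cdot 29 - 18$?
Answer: $\frac{1}{15963509} \approx 6.2643 \cdot 10^{-8}$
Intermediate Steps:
$c = 301$ ($c = 319 - 18 = 301$)
$Q = -24$
$m{\left(Y,M \right)} = 29 + 120 Y - 24 M Y$ ($m{\left(Y,M \right)} = \left(- 5 Y + Y M\right) \left(-24\right) + 29 = \left(- 5 Y + M Y\right) \left(-24\right) + 29 = \left(120 Y - 24 M Y\right) + 29 = 29 + 120 Y - 24 M Y$)
$\frac{1}{4354512 + m{\left(c,-1602 \right)}} = \frac{1}{4354512 + \left(29 + 120 \cdot 301 - \left(-38448\right) 301\right)} = \frac{1}{4354512 + \left(29 + 36120 + 11572848\right)} = \frac{1}{4354512 + 11608997} = \frac{1}{15963509}$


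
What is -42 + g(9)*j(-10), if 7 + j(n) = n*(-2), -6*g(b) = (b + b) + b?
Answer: -201/2 ≈ -100.50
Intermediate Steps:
g(b) = -b/2 (g(b) = -((b + b) + b)/6 = -(2*b + b)/6 = -b/2)
j(n) = -7 - 2*n (j(n) = -7 + n*(-2) = -7 - 2*n)
-42 + g(9)*j(-10) = -42 + (-1/2*9)*(-7 - 2*(-10)) = -42 - 9*(-7 + 20)/2 = -42 - 9/2*13 = -42 - 117/2 = -201/2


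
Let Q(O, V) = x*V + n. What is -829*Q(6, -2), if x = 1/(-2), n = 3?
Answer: -3316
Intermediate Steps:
x = -½ ≈ -0.50000
Q(O, V) = 3 - V/2 (Q(O, V) = -V/2 + 3 = 3 - V/2)
-829*Q(6, -2) = -829*(3 - ½*(-2)) = -829*(3 + 1) = -829*4 = -3316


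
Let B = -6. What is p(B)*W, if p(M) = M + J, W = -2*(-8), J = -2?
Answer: -128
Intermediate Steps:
W = 16
p(M) = -2 + M (p(M) = M - 2 = -2 + M)
p(B)*W = (-2 - 6)*16 = -8*16 = -128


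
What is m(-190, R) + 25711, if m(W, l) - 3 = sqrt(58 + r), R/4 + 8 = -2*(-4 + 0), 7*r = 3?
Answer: 25714 + sqrt(2863)/7 ≈ 25722.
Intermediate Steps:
r = 3/7 (r = (1/7)*3 = 3/7 ≈ 0.42857)
R = 0 (R = -32 + 4*(-2*(-4 + 0)) = -32 + 4*(-2*(-4)) = -32 + 4*8 = -32 + 32 = 0)
m(W, l) = 3 + sqrt(2863)/7 (m(W, l) = 3 + sqrt(58 + 3/7) = 3 + sqrt(409/7) = 3 + sqrt(2863)/7)
m(-190, R) + 25711 = (3 + sqrt(2863)/7) + 25711 = 25714 + sqrt(2863)/7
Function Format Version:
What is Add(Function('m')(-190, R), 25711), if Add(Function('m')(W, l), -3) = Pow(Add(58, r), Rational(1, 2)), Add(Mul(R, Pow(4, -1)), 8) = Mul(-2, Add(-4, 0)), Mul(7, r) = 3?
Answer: Add(25714, Mul(Rational(1, 7), Pow(2863, Rational(1, 2)))) ≈ 25722.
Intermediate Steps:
r = Rational(3, 7) (r = Mul(Rational(1, 7), 3) = Rational(3, 7) ≈ 0.42857)
R = 0 (R = Add(-32, Mul(4, Mul(-2, Add(-4, 0)))) = Add(-32, Mul(4, Mul(-2, -4))) = Add(-32, Mul(4, 8)) = Add(-32, 32) = 0)
Function('m')(W, l) = Add(3, Mul(Rational(1, 7), Pow(2863, Rational(1, 2)))) (Function('m')(W, l) = Add(3, Pow(Add(58, Rational(3, 7)), Rational(1, 2))) = Add(3, Pow(Rational(409, 7), Rational(1, 2))) = Add(3, Mul(Rational(1, 7), Pow(2863, Rational(1, 2)))))
Add(Function('m')(-190, R), 25711) = Add(Add(3, Mul(Rational(1, 7), Pow(2863, Rational(1, 2)))), 25711) = Add(25714, Mul(Rational(1, 7), Pow(2863, Rational(1, 2))))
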